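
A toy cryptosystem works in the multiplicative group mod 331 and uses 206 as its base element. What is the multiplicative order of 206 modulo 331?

110

The order of 206 must divide φ(331) = 331 − 1 = 330 = 2 · 3 · 5 · 11.
Divisors of 330: 1, 2, 3, 5, 6, 10, 11, 15, 22, 30, 33, 55, 66, 110, 165, 330.
Test each divisor d:
206^1 ≡ 206 (mod 331)
206^2 ≡ 68 (mod 331)
206^3 ≡ 106 (mod 331)
206^5 ≡ 257 (mod 331)
206^6 ≡ 313 (mod 331)
206^10 ≡ 180 (mod 331)
206^11 ≡ 8 (mod 331)
206^15 ≡ 251 (mod 331)
206^22 ≡ 64 (mod 331)
206^30 ≡ 111 (mod 331)
206^33 ≡ 181 (mod 331)
206^55 ≡ 330 (mod 331)
206^66 ≡ 323 (mod 331)
206^110 ≡ 1 (mod 331) ✓
Hence ord(206) = 110.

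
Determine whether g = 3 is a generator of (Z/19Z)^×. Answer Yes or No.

Yes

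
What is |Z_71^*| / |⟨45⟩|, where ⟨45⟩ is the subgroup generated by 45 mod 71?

ord(45) | φ(71) = 71 − 1 = 70 = 2 · 5 · 7.
Divisors of 70: 1, 2, 5, 7, 10, 14, 35, 70.
Evaluate successive powers at the divisors of 70:
45^1 ≡ 45 (mod 71)
45^2 ≡ 37 (mod 71)
45^5 ≡ 48 (mod 71)
45^7 ≡ 1 (mod 71) ✓
So ord_71(45) = 7, hence |⟨45⟩| = 7.
Index = |(Z/71Z)^×| / |⟨45⟩| = 70 / 7 = 10.

10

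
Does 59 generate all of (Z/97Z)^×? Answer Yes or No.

Yes

φ(97) = 97 − 1 = 96 = 2^5 · 3.
Test 59^(96/q) mod 97 for each prime factor q of 96:
59^48 ≡ 96 (mod 97)  [q = 2: ≢ 1 ✓]
59^32 ≡ 35 (mod 97)  [q = 3: ≢ 1 ✓]
Every test exponent gives a nontrivial residue, hence 59 generates the full group.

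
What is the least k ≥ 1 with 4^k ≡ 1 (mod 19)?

9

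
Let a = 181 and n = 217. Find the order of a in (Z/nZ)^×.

By Lagrange's theorem, ord_217(181) divides φ(217) = φ(7·31) = (7−1)·(31−1) = 6·30 = 180 = 2^2 · 3^2 · 5.
Divisors of 180: 1, 2, 3, 4, 5, 6, 9, 10, 12, 15, 18, 20, 30, 36, 45, 60, 90, 180.
Evaluate successive powers at the divisors of 180:
181^1 ≡ 181 (mod 217)
181^2 ≡ 211 (mod 217)
181^3 ≡ 216 (mod 217)
181^4 ≡ 36 (mod 217)
181^5 ≡ 6 (mod 217)
181^6 ≡ 1 (mod 217) ✓
Therefore the multiplicative order of 181 modulo 217 is 6.

6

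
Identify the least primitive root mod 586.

3

φ(586) = φ(2)·φ(293) = 1·292 = 292 = 2^2 · 73.
Test candidates g = 2, 3, … against the prime factors q ∈ {2, 73} of φ(586): g is a generator iff g^(292/q) ≢ 1 for every such q.
g = 2: gcd(2, 586) = 2 > 1, not a unit — skip.
g = 3: 3^146 ≡ 585; 3^4 ≡ 81 — none is 1, so 3 is a primitive root.
The smallest primitive root modulo 586 is 3.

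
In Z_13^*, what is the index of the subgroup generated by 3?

4

ord(3) | φ(13) = 13 − 1 = 12 = 2^2 · 3.
Divisors of 12: 1, 2, 3, 4, 6, 12.
Test each divisor d:
3^1 ≡ 3 (mod 13)
3^2 ≡ 9 (mod 13)
3^3 ≡ 1 (mod 13) ✓
So ord_13(3) = 3, hence |⟨3⟩| = 3.
The index is φ(13) / ord(3) = 12 / 3 = 4.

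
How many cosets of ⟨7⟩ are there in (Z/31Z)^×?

The order of 7 must divide φ(31) = 31 − 1 = 30 = 2 · 3 · 5.
Divisors of 30: 1, 2, 3, 5, 6, 10, 15, 30.
Compute 7^d (mod 31) for the divisors d until we hit 1:
7^1 ≡ 7 (mod 31)
7^2 ≡ 18 (mod 31)
7^3 ≡ 2 (mod 31)
7^5 ≡ 5 (mod 31)
7^6 ≡ 4 (mod 31)
7^10 ≡ 25 (mod 31)
7^15 ≡ 1 (mod 31) ✓
So ord_31(7) = 15, hence |⟨7⟩| = 15.
Index = |(Z/31Z)^×| / |⟨7⟩| = 30 / 15 = 2.

2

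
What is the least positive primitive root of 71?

7

φ(71) = 71 − 1 = 70 = 2 · 5 · 7.
Test candidates g = 2, 3, … against the prime factors q ∈ {2, 5, 7} of φ(71): g is a generator iff g^(70/q) ≢ 1 for every such q.
g = 2: 2^35 ≡ 1 — hits 1, so not a primitive root.
g = 3: 3^35 ≡ 1 — hits 1, so not a primitive root.
g = 4: 4^35 ≡ 1 — hits 1, so not a primitive root.
g = 5: 5^35 ≡ 1 — hits 1, so not a primitive root.
g = 6: 6^35 ≡ 1 — hits 1, so not a primitive root.
g = 7: 7^35 ≡ 70; 7^14 ≡ 54; 7^10 ≡ 45 — none is 1, so 7 is a primitive root.
Hence the least primitive root of 71 is 7.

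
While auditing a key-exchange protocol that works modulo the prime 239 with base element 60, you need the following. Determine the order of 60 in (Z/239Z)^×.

119

By Lagrange's theorem, ord_239(60) divides φ(239) = 239 − 1 = 238 = 2 · 7 · 17.
Divisors of 238: 1, 2, 7, 14, 17, 34, 119, 238.
Test each divisor d:
60^1 ≡ 60
60^2 ≡ 15
60^7 ≡ 67
60^14 ≡ 187
60^17 ≡ 44
60^34 ≡ 24
60^119 ≡ 1
Therefore the multiplicative order of 60 modulo 239 is 119.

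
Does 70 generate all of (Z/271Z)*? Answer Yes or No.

φ(271) = 271 − 1 = 270 = 2 · 3^3 · 5.
70 is a primitive root mod 271 iff 70^(φ(271)/q) ≢ 1 for every prime q | φ(271), i.e. q ∈ {2, 3, 5}.
70^135 ≡ 1 (mod 271)  [q = 2: ≡ 1 ✗]
70^90 ≡ 242 (mod 271)  [q = 3: ≢ 1 ✓]
70^54 ≡ 10 (mod 271)  [q = 5: ≢ 1 ✓]
The check at q = 2 fails, so 70 generates a proper subgroup.

No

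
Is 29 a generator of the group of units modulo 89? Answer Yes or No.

Yes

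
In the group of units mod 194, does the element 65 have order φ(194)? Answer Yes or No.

No

φ(194) = φ(2)·φ(97) = 1·96 = 96 = 2^5 · 3.
An element g generates (Z/194Z)^× iff g^(96/q) ≢ 1 (mod 194) for each prime q ∈ {2, 3}.
65^48 ≡ 1 (mod 194)  [q = 2: ≡ 1 ✗]
65^32 ≡ 61 (mod 194)  [q = 3: ≢ 1 ✓]
65^48 ≡ 1 shows ord(65) | 48, strictly less than φ(194); not a primitive root.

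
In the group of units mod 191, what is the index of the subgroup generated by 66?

The order of 66 must divide φ(191) = 191 − 1 = 190 = 2 · 5 · 19.
Divisors of 190: 1, 2, 5, 10, 19, 38, 95, 190.
Test each divisor d:
66^1 ≡ 66 (mod 191)
66^2 ≡ 154 (mod 191)
66^5 ≡ 11 (mod 191)
66^10 ≡ 121 (mod 191)
66^19 ≡ 190 (mod 191)
66^38 ≡ 1 (mod 191) ✓
So ord_191(66) = 38, hence |⟨66⟩| = 38.
The index is φ(191) / ord(66) = 190 / 38 = 5.

5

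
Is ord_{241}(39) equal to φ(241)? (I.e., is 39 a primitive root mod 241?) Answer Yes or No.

Yes

φ(241) = 241 − 1 = 240 = 2^4 · 3 · 5.
Test 39^(240/q) mod 241 for each prime factor q of 240:
39^120 ≡ 240 (mod 241)  [q = 2: ≢ 1 ✓]
39^80 ≡ 15 (mod 241)  [q = 3: ≢ 1 ✓]
39^48 ≡ 98 (mod 241)  [q = 5: ≢ 1 ✓]
None equal 1, so ord_241(39) = 240: 39 is a primitive root.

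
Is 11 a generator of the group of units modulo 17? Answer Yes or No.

Yes

φ(17) = 17 − 1 = 16 = 2^4.
An element g generates (Z/17Z)^× iff g^(16/q) ≢ 1 (mod 17) for each prime q ∈ {2}.
11^8 ≡ 16 (mod 17)  [q = 2: ≢ 1 ✓]
All checks pass, so 11 has order 16 and is a primitive root modulo 17.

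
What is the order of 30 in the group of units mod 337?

By Lagrange's theorem, ord_337(30) divides φ(337) = 337 − 1 = 336 = 2^4 · 3 · 7.
Divisors of 336: 1, 2, 3, 4, 6, 7, 8, 12, 14, 16, 21, 24, 28, 42, 48, 56, 84, 112, 168, 336.
Test each divisor d:
30^1 ≡ 30
30^2 ≡ 226
30^3 ≡ 40
30^4 ≡ 189
30^6 ≡ 252
30^7 ≡ 146
30^8 ≡ 336
30^12 ≡ 148
30^14 ≡ 85
30^16 ≡ 1
The smallest such exponent is 16, so the order of 30 is 16.

16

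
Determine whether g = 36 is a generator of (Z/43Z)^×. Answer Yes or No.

φ(43) = 43 − 1 = 42 = 2 · 3 · 7.
36 is a primitive root mod 43 iff 36^(φ(43)/q) ≢ 1 for every prime q | φ(43), i.e. q ∈ {2, 3, 7}.
36^21 ≡ 1 (mod 43)  [q = 2: ≡ 1 ✗]
36^14 ≡ 6 (mod 43)  [q = 3: ≢ 1 ✓]
36^6 ≡ 1 (mod 43)  [q = 7: ≡ 1 ✗]
Since 36^21 ≡ 1, the order of 36 divides 21 < 42, so 36 is not a primitive root.

No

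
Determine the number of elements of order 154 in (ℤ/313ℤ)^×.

0

φ(313) = 313 − 1 = 312 = 2^3 · 3 · 13.
Since (Z/313Z)^× is cyclic of order 312, the number of elements of order d is φ(d) when d | 312 and 0 otherwise.
Here 312 is not a multiple of 154, so there are no elements of order 154.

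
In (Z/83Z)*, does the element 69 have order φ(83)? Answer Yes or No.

No

φ(83) = 83 − 1 = 82 = 2 · 41.
It suffices to check that the order of 69 is not a proper divisor of 82: compute 69^(82/q) for q ∈ {2, 41}.
69^41 ≡ 1 (mod 83)  [q = 2: ≡ 1 ✗]
69^2 ≡ 30 (mod 83)  [q = 41: ≢ 1 ✓]
The check at q = 2 fails, so 69 generates a proper subgroup.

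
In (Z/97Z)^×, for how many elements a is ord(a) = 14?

0

φ(97) = 97 − 1 = 96 = 2^5 · 3.
(Z/97Z)^× is cyclic (|G| = 96); a cyclic group of order m has exactly φ(d) elements of each order d | m, and none otherwise.
Here 96 is not a multiple of 14, so there are no elements of order 14.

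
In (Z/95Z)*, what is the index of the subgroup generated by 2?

2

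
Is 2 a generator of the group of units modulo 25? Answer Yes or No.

Yes

φ(25) = φ(5^2) = 5·(5−1) = 20 = 2^2 · 5.
2 is a primitive root mod 25 iff 2^(φ(25)/q) ≢ 1 for every prime q | φ(25), i.e. q ∈ {2, 5}.
2^10 ≡ 24 (mod 25)  [q = 2: ≢ 1 ✓]
2^4 ≡ 16 (mod 25)  [q = 5: ≢ 1 ✓]
None equal 1, so ord_25(2) = 20: 2 is a primitive root.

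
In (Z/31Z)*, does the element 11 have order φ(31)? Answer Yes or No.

Yes

φ(31) = 31 − 1 = 30 = 2 · 3 · 5.
Test 11^(30/q) mod 31 for each prime factor q of 30:
11^15 ≡ 30 (mod 31)  [q = 2: ≢ 1 ✓]
11^10 ≡ 5 (mod 31)  [q = 3: ≢ 1 ✓]
11^6 ≡ 4 (mod 31)  [q = 5: ≢ 1 ✓]
Every test exponent gives a nontrivial residue, hence 11 generates the full group.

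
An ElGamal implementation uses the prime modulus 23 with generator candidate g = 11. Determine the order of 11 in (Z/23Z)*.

The order of 11 must divide φ(23) = 23 − 1 = 22 = 2 · 11.
Divisors of 22: 1, 2, 11, 22.
Compute 11^d (mod 23) for the divisors d until we hit 1:
11^1 ≡ 11 (mod 23)
11^2 ≡ 6 (mod 23)
11^11 ≡ 22 (mod 23)
11^22 ≡ 1 (mod 23) ✓
So ord_23(11) = 22.

22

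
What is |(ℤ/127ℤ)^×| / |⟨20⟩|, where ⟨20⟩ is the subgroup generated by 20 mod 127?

The order of 20 must divide φ(127) = 127 − 1 = 126 = 2 · 3^2 · 7.
Divisors of 126: 1, 2, 3, 6, 7, 9, 14, 18, 21, 42, 63, 126.
Evaluate successive powers at the divisors of 126:
20^1 ≡ 20 (mod 127)
20^2 ≡ 19 (mod 127)
20^3 ≡ 126 (mod 127)
20^6 ≡ 1 (mod 127) ✓
So ord_127(20) = 6, hence |⟨20⟩| = 6.
Index = |(Z/127Z)^×| / |⟨20⟩| = 126 / 6 = 21.

21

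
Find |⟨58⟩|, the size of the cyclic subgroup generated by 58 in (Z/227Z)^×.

The order of 58 must divide φ(227) = 227 − 1 = 226 = 2 · 113.
Divisors of 226: 1, 2, 113, 226.
Evaluate successive powers at the divisors of 226:
58^1 ≡ 58 (mod 227)
58^2 ≡ 186 (mod 227)
58^113 ≡ 226 (mod 227)
58^226 ≡ 1 (mod 227) ✓
So ord_227(58) = 226.

226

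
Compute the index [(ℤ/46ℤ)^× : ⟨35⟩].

2

ord(35) | φ(46) = φ(2)·φ(23) = 1·22 = 22 = 2 · 11.
Divisors of 22: 1, 2, 11, 22.
Check 35^d mod 46 for each divisor in increasing order:
35^1 ≡ 35 (mod 46)
35^2 ≡ 29 (mod 46)
35^11 ≡ 1 (mod 46) ✓
Thus |⟨35⟩| = ord(35) = 11.
The index is φ(46) / ord(35) = 22 / 11 = 2.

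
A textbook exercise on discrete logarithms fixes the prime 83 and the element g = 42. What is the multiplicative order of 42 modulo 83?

82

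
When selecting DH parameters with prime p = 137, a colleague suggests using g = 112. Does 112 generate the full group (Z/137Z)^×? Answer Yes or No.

No

φ(137) = 137 − 1 = 136 = 2^3 · 17.
It suffices to check that the order of 112 is not a proper divisor of 136: compute 112^(136/q) for q ∈ {2, 17}.
112^68 ≡ 1 (mod 137)  [q = 2: ≡ 1 ✗]
112^8 ≡ 74 (mod 137)  [q = 17: ≢ 1 ✓]
Since 112^68 ≡ 1, the order of 112 divides 68 < 136, so 112 is not a primitive root.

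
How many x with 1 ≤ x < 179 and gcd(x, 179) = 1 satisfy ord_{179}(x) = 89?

88

φ(179) = 179 − 1 = 178 = 2 · 89.
In a cyclic group of order 178, there are φ(d) elements of order d for each divisor d of 178, and zero for non-divisors.
89 | 178, and φ(89) = 89 − 1 = 88.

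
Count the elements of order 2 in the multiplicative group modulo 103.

1

φ(103) = 103 − 1 = 102 = 2 · 3 · 17.
In a cyclic group of order 102, there are φ(d) elements of order d for each divisor d of 102, and zero for non-divisors.
2 | 102, and φ(2) = 2 − 1 = 1.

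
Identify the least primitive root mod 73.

φ(73) = 73 − 1 = 72 = 2^3 · 3^2.
g is a primitive root iff g^(72/q) ≢ 1 (mod 73) for each prime q ∈ {2, 3}.
g = 2: 2^36 ≡ 1 — hits 1, so not a primitive root.
g = 3: 3^36 ≡ 1 — hits 1, so not a primitive root.
g = 4: 4^36 ≡ 1 — hits 1, so not a primitive root.
g = 5: 5^36 ≡ 72; 5^24 ≡ 8 — none is 1, so 5 is a primitive root.
The smallest primitive root modulo 73 is 5.

5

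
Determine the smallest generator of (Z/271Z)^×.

6

φ(271) = 271 − 1 = 270 = 2 · 3^3 · 5.
Test candidates g = 2, 3, … against the prime factors q ∈ {2, 3, 5} of φ(271): g is a generator iff g^(270/q) ≢ 1 for every such q.
g = 2: 2^135 ≡ 1 — hits 1, so not a primitive root.
g = 3: 3^135 ≡ 270; 3^90 ≡ 1 — hits 1, so not a primitive root.
g = 4: 4^135 ≡ 1 — hits 1, so not a primitive root.
g = 5: 5^135 ≡ 1 — hits 1, so not a primitive root.
g = 6: 6^135 ≡ 270; 6^90 ≡ 242; 6^54 ≡ 10 — none is 1, so 6 is a primitive root.
So 6 is the smallest generator of (Z/271Z)^×.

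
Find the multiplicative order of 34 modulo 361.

ord(34) | φ(361) = φ(19^2) = 19·(19−1) = 342 = 2 · 3^2 · 19.
Divisors of 342: 1, 2, 3, 6, 9, 18, 19, 38, 57, 114, 171, 342.
Test each divisor d:
34^1 ≡ 34 (mod 361)
34^2 ≡ 73 (mod 361)
34^3 ≡ 316 (mod 361)
34^6 ≡ 220 (mod 361)
34^9 ≡ 208 (mod 361)
34^18 ≡ 305 (mod 361)
34^19 ≡ 262 (mod 361)
34^38 ≡ 54 (mod 361)
34^57 ≡ 69 (mod 361)
34^114 ≡ 68 (mod 361)
34^171 ≡ 360 (mod 361)
34^342 ≡ 1 (mod 361) ✓
So ord_361(34) = 342.

342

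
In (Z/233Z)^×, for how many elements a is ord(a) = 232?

112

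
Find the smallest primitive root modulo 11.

φ(11) = 11 − 1 = 10 = 2 · 5.
Test candidates g = 2, 3, … against the prime factors q ∈ {2, 5} of φ(11): g is a generator iff g^(10/q) ≢ 1 for every such q.
g = 2: 2^5 ≡ 10; 2^2 ≡ 4 — none is 1, so 2 is a primitive root.
Hence the least primitive root of 11 is 2.

2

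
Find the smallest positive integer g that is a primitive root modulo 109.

φ(109) = 109 − 1 = 108 = 2^2 · 3^3.
Test candidates g = 2, 3, … against the prime factors q ∈ {2, 3} of φ(109): g is a generator iff g^(108/q) ≢ 1 for every such q.
g = 2: 2^54 ≡ 108; 2^36 ≡ 1 — hits 1, so not a primitive root.
g = 3: 3^54 ≡ 1 — hits 1, so not a primitive root.
g = 4: 4^54 ≡ 1 — hits 1, so not a primitive root.
g = 5: 5^54 ≡ 1 — hits 1, so not a primitive root.
g = 6: 6^54 ≡ 108; 6^36 ≡ 63 — none is 1, so 6 is a primitive root.
So 6 is the smallest generator of (Z/109Z)^×.

6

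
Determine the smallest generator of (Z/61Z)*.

2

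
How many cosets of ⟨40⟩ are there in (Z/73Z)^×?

1

The order of 40 must divide φ(73) = 73 − 1 = 72 = 2^3 · 3^2.
Divisors of 72: 1, 2, 3, 4, 6, 8, 9, 12, 18, 24, 36, 72.
Check 40^d mod 73 for each divisor in increasing order:
40^1 ≡ 40
40^2 ≡ 67
40^3 ≡ 52
40^4 ≡ 36
40^6 ≡ 3
40^8 ≡ 55
40^9 ≡ 10
40^12 ≡ 9
40^18 ≡ 27
40^24 ≡ 8
40^36 ≡ 72
40^72 ≡ 1
So ord_73(40) = 72, hence |⟨40⟩| = 72.
The index is φ(73) / ord(40) = 72 / 72 = 1.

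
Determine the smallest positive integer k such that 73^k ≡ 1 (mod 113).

16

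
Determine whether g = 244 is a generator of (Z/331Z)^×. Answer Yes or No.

Yes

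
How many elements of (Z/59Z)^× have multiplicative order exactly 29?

28

φ(59) = 59 − 1 = 58 = 2 · 29.
(Z/59Z)^× is cyclic (|G| = 58); a cyclic group of order m has exactly φ(d) elements of each order d | m, and none otherwise.
29 | 58, and φ(29) = 29 − 1 = 28.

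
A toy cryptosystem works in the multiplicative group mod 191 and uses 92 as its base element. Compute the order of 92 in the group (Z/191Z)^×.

Since 92 ∈ (Z/191Z)^×, its order divides φ(191) = 191 − 1 = 190 = 2 · 5 · 19.
Divisors of 190: 1, 2, 5, 10, 19, 38, 95, 190.
Compute 92^d (mod 191) for the divisors d until we hit 1:
92^1 ≡ 92
92^2 ≡ 60
92^5 ≡ 6
92^10 ≡ 36
92^19 ≡ 39
92^38 ≡ 184
92^95 ≡ 1
Hence ord(92) = 95.

95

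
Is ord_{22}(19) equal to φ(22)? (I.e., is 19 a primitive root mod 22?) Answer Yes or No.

Yes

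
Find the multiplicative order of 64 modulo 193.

ord(64) | φ(193) = 193 − 1 = 192 = 2^6 · 3.
Divisors of 192: 1, 2, 3, 4, 6, 8, 12, 16, 24, 32, 48, 64, 96, 192.
Evaluate successive powers at the divisors of 192:
64^1 ≡ 64 (mod 193)
64^2 ≡ 43 (mod 193)
64^3 ≡ 50 (mod 193)
64^4 ≡ 112 (mod 193)
64^6 ≡ 184 (mod 193)
64^8 ≡ 192 (mod 193)
64^12 ≡ 81 (mod 193)
64^16 ≡ 1 (mod 193) ✓
The smallest such exponent is 16, so the order of 64 is 16.

16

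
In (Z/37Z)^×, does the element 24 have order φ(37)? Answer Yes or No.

φ(37) = 37 − 1 = 36 = 2^2 · 3^2.
24 is a primitive root mod 37 iff 24^(φ(37)/q) ≢ 1 for every prime q | φ(37), i.e. q ∈ {2, 3}.
24^18 ≡ 36 (mod 37)  [q = 2: ≢ 1 ✓]
24^12 ≡ 10 (mod 37)  [q = 3: ≢ 1 ✓]
All checks pass, so 24 has order 36 and is a primitive root modulo 37.

Yes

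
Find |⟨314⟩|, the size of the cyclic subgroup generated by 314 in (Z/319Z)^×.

70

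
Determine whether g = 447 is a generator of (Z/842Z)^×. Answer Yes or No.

φ(842) = φ(2)·φ(421) = 1·420 = 420 = 2^2 · 3 · 5 · 7.
Test 447^(420/q) mod 842 for each prime factor q of 420:
447^210 ≡ 1 (mod 842)  [q = 2: ≡ 1 ✗]
447^140 ≡ 821 (mod 842)  [q = 3: ≢ 1 ✓]
447^84 ≡ 673 (mod 842)  [q = 5: ≢ 1 ✓]
447^60 ≡ 791 (mod 842)  [q = 7: ≢ 1 ✓]
The check at q = 2 fails, so 447 generates a proper subgroup.

No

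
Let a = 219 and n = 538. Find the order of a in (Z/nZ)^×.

268

ord(219) | φ(538) = φ(2)·φ(269) = 1·268 = 268 = 2^2 · 67.
Divisors of 268: 1, 2, 4, 67, 134, 268.
Compute 219^d (mod 538) for the divisors d until we hit 1:
219^1 ≡ 219 (mod 538)
219^2 ≡ 79 (mod 538)
219^4 ≡ 323 (mod 538)
219^67 ≡ 351 (mod 538)
219^134 ≡ 537 (mod 538)
219^268 ≡ 1 (mod 538) ✓
Therefore the multiplicative order of 219 modulo 538 is 268.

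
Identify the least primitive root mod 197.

2

φ(197) = 197 − 1 = 196 = 2^2 · 7^2.
g is a primitive root iff g^(196/q) ≢ 1 (mod 197) for each prime q ∈ {2, 7}.
g = 2: 2^98 ≡ 196; 2^28 ≡ 104 — none is 1, so 2 is a primitive root.
Hence the least primitive root of 197 is 2.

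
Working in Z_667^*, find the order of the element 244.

Since 244 ∈ (Z/667Z)^×, its order divides φ(667) = φ(23·29) = (23−1)·(29−1) = 22·28 = 616 = 2^3 · 7 · 11.
Divisors of 616: 1, 2, 4, 7, 8, 11, 14, 22, 28, 44, 56, 77, 88, 154, 308, 616.
Compute 244^d (mod 667) for the divisors d until we hit 1:
244^1 ≡ 244 (mod 667)
244^2 ≡ 173 (mod 667)
244^4 ≡ 581 (mod 667)
244^7 ≡ 249 (mod 667)
244^8 ≡ 59 (mod 667)
244^11 ≡ 597 (mod 667)
244^14 ≡ 637 (mod 667)
244^22 ≡ 231 (mod 667)
244^28 ≡ 233 (mod 667)
244^44 ≡ 1 (mod 667) ✓
So ord_667(244) = 44.

44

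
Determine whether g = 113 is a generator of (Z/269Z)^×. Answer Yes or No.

φ(269) = 269 − 1 = 268 = 2^2 · 67.
Test 113^(268/q) mod 269 for each prime factor q of 268:
113^134 ≡ 268 (mod 269)  [q = 2: ≢ 1 ✓]
113^4 ≡ 5 (mod 269)  [q = 67: ≢ 1 ✓]
None equal 1, so ord_269(113) = 268: 113 is a primitive root.

Yes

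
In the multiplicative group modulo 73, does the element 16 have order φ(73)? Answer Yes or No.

φ(73) = 73 − 1 = 72 = 2^3 · 3^2.
It suffices to check that the order of 16 is not a proper divisor of 72: compute 16^(72/q) for q ∈ {2, 3}.
16^36 ≡ 1 (mod 73)  [q = 2: ≡ 1 ✗]
16^24 ≡ 64 (mod 73)  [q = 3: ≢ 1 ✓]
The check at q = 2 fails, so 16 generates a proper subgroup.

No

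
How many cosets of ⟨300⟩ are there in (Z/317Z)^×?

1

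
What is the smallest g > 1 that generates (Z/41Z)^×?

6

φ(41) = 41 − 1 = 40 = 2^3 · 5.
g is a primitive root iff g^(40/q) ≢ 1 (mod 41) for each prime q ∈ {2, 5}.
g = 2: 2^20 ≡ 1 — hits 1, so not a primitive root.
g = 3: 3^20 ≡ 40; 3^8 ≡ 1 — hits 1, so not a primitive root.
g = 4: 4^20 ≡ 1 — hits 1, so not a primitive root.
g = 5: 5^20 ≡ 1 — hits 1, so not a primitive root.
g = 6: 6^20 ≡ 40; 6^8 ≡ 10 — none is 1, so 6 is a primitive root.
So 6 is the smallest generator of (Z/41Z)^×.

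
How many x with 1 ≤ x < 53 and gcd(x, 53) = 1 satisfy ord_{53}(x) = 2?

1

φ(53) = 53 − 1 = 52 = 2^2 · 13.
Since (Z/53Z)^× is cyclic of order 52, the number of elements of order d is φ(d) when d | 52 and 0 otherwise.
2 | 52, and φ(2) = 2 − 1 = 1.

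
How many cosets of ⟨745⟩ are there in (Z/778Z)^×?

1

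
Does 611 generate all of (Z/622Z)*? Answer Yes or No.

No

φ(622) = φ(2)·φ(311) = 1·310 = 310 = 2 · 5 · 31.
It suffices to check that the order of 611 is not a proper divisor of 310: compute 611^(310/q) for q ∈ {2, 5, 31}.
611^155 ≡ 1 (mod 622)  [q = 2: ≡ 1 ✗]
611^62 ≡ 1 (mod 622)  [q = 5: ≡ 1 ✗]
611^10 ≡ 343 (mod 622)  [q = 31: ≢ 1 ✓]
611^155 ≡ 1 shows ord(611) | 155, strictly less than φ(622); not a primitive root.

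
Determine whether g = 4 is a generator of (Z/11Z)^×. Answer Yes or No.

No

φ(11) = 11 − 1 = 10 = 2 · 5.
An element g generates (Z/11Z)^× iff g^(10/q) ≢ 1 (mod 11) for each prime q ∈ {2, 5}.
4^5 ≡ 1 (mod 11)  [q = 2: ≡ 1 ✗]
4^2 ≡ 5 (mod 11)  [q = 5: ≢ 1 ✓]
The check at q = 2 fails, so 4 generates a proper subgroup.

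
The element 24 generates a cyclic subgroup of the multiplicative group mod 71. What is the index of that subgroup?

2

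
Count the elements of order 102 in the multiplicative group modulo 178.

0

φ(178) = φ(2)·φ(89) = 1·88 = 88 = 2^3 · 11.
(Z/178Z)^× is cyclic (|G| = 88); a cyclic group of order m has exactly φ(d) elements of each order d | m, and none otherwise.
Here 88 is not a multiple of 102, so there are no elements of order 102.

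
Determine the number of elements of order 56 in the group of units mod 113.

φ(113) = 113 − 1 = 112 = 2^4 · 7.
Since (Z/113Z)^× is cyclic of order 112, the number of elements of order d is φ(d) when d | 112 and 0 otherwise.
56 = 2^3 · 7 divides 112, and φ(56) = 24.

24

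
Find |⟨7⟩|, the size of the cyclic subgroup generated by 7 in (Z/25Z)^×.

By Lagrange's theorem, ord_25(7) divides φ(25) = φ(5^2) = 5·(5−1) = 20 = 2^2 · 5.
Divisors of 20: 1, 2, 4, 5, 10, 20.
Check 7^d mod 25 for each divisor in increasing order:
7^1 ≡ 7
7^2 ≡ 24
7^4 ≡ 1
The smallest such exponent is 4, so the order of 7 is 4.

4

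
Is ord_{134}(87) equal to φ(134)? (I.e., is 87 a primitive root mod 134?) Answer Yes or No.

φ(134) = φ(2)·φ(67) = 1·66 = 66 = 2 · 3 · 11.
Test 87^(66/q) mod 134 for each prime factor q of 66:
87^33 ≡ 133 (mod 134)  [q = 2: ≢ 1 ✓]
87^22 ≡ 29 (mod 134)  [q = 3: ≢ 1 ✓]
87^6 ≡ 59 (mod 134)  [q = 11: ≢ 1 ✓]
Every test exponent gives a nontrivial residue, hence 87 generates the full group.

Yes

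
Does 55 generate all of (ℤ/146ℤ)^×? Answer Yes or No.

φ(146) = φ(2)·φ(73) = 1·72 = 72 = 2^3 · 3^2.
Test 55^(72/q) mod 146 for each prime factor q of 72:
55^36 ≡ 1 (mod 146)  [q = 2: ≡ 1 ✗]
55^24 ≡ 137 (mod 146)  [q = 3: ≢ 1 ✓]
Since 55^36 ≡ 1, the order of 55 divides 36 < 72, so 55 is not a primitive root.

No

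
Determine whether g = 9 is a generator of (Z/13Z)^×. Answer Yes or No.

φ(13) = 13 − 1 = 12 = 2^2 · 3.
Test 9^(12/q) mod 13 for each prime factor q of 12:
9^6 ≡ 1 (mod 13)  [q = 2: ≡ 1 ✗]
9^4 ≡ 9 (mod 13)  [q = 3: ≢ 1 ✓]
The check at q = 2 fails, so 9 generates a proper subgroup.

No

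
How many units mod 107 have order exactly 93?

0

φ(107) = 107 − 1 = 106 = 2 · 53.
(Z/107Z)^× is cyclic (|G| = 106); a cyclic group of order m has exactly φ(d) elements of each order d | m, and none otherwise.
Since 93 ∤ 106, the count is 0.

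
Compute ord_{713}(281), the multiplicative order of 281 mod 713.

110

ord(281) | φ(713) = φ(23·31) = (23−1)·(31−1) = 22·30 = 660 = 2^2 · 3 · 5 · 11.
Divisors of 660: 1, 2, 3, 4, 5, 6, 10, 11, 12, 15, 20, 22, 30, 33, 44, 55, 60, 66, 110, 132, 165, 220, 330, 660.
Compute 281^d (mod 713) for the divisors d until we hit 1:
281^1 ≡ 281 (mod 713)
281^2 ≡ 531 (mod 713)
281^3 ≡ 194 (mod 713)
281^4 ≡ 326 (mod 713)
281^5 ≡ 342 (mod 713)
281^6 ≡ 560 (mod 713)
281^10 ≡ 32 (mod 713)
281^11 ≡ 436 (mod 713)
281^12 ≡ 593 (mod 713)
281^15 ≡ 249 (mod 713)
281^20 ≡ 311 (mod 713)
281^22 ≡ 438 (mod 713)
281^30 ≡ 683 (mod 713)
281^33 ≡ 597 (mod 713)
281^44 ≡ 47 (mod 713)
281^55 ≡ 528 (mod 713)
281^60 ≡ 187 (mod 713)
281^66 ≡ 622 (mod 713)
281^110 ≡ 1 (mod 713) ✓
Hence ord(281) = 110.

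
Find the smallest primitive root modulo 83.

2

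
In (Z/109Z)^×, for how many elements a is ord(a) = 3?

2

φ(109) = 109 − 1 = 108 = 2^2 · 3^3.
In a cyclic group of order 108, there are φ(d) elements of order d for each divisor d of 108, and zero for non-divisors.
3 | 108, and φ(3) = 3 − 1 = 2.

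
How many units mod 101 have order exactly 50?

20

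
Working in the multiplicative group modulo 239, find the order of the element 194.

ord(194) | φ(239) = 239 − 1 = 238 = 2 · 7 · 17.
Divisors of 238: 1, 2, 7, 14, 17, 34, 119, 238.
Check 194^d mod 239 for each divisor in increasing order:
194^1 ≡ 194 (mod 239)
194^2 ≡ 113 (mod 239)
194^7 ≡ 199 (mod 239)
194^14 ≡ 166 (mod 239)
194^17 ≡ 38 (mod 239)
194^34 ≡ 10 (mod 239)
194^119 ≡ 238 (mod 239)
194^238 ≡ 1 (mod 239) ✓
So ord_239(194) = 238.

238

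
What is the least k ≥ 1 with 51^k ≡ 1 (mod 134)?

By Lagrange's theorem, ord_134(51) divides φ(134) = φ(2)·φ(67) = 1·66 = 66 = 2 · 3 · 11.
Divisors of 66: 1, 2, 3, 6, 11, 22, 33, 66.
Evaluate successive powers at the divisors of 66:
51^1 ≡ 51 (mod 134)
51^2 ≡ 55 (mod 134)
51^3 ≡ 125 (mod 134)
51^6 ≡ 81 (mod 134)
51^11 ≡ 105 (mod 134)
51^22 ≡ 37 (mod 134)
51^33 ≡ 133 (mod 134)
51^66 ≡ 1 (mod 134) ✓
Therefore the multiplicative order of 51 modulo 134 is 66.

66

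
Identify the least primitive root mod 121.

φ(121) = φ(11^2) = 11·(11−1) = 110 = 2 · 5 · 11.
Test candidates g = 2, 3, … against the prime factors q ∈ {2, 5, 11} of φ(121): g is a generator iff g^(110/q) ≢ 1 for every such q.
g = 2: 2^55 ≡ 120; 2^22 ≡ 81; 2^10 ≡ 56 — none is 1, so 2 is a primitive root.
The smallest primitive root modulo 121 is 2.

2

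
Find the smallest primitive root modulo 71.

φ(71) = 71 − 1 = 70 = 2 · 5 · 7.
g is a primitive root iff g^(70/q) ≢ 1 (mod 71) for each prime q ∈ {2, 5, 7}.
g = 2: 2^35 ≡ 1 — hits 1, so not a primitive root.
g = 3: 3^35 ≡ 1 — hits 1, so not a primitive root.
g = 4: 4^35 ≡ 1 — hits 1, so not a primitive root.
g = 5: 5^35 ≡ 1 — hits 1, so not a primitive root.
g = 6: 6^35 ≡ 1 — hits 1, so not a primitive root.
g = 7: 7^35 ≡ 70; 7^14 ≡ 54; 7^10 ≡ 45 — none is 1, so 7 is a primitive root.
The smallest primitive root modulo 71 is 7.

7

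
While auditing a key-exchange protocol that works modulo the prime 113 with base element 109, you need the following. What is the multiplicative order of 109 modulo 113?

7

By Lagrange's theorem, ord_113(109) divides φ(113) = 113 − 1 = 112 = 2^4 · 7.
Divisors of 112: 1, 2, 4, 7, 8, 14, 16, 28, 56, 112.
Compute 109^d (mod 113) for the divisors d until we hit 1:
109^1 ≡ 109 (mod 113)
109^2 ≡ 16 (mod 113)
109^4 ≡ 30 (mod 113)
109^7 ≡ 1 (mod 113) ✓
The smallest such exponent is 7, so the order of 109 is 7.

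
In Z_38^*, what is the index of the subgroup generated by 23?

2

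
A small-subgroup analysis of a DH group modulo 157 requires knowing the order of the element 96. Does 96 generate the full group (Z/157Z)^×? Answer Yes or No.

φ(157) = 157 − 1 = 156 = 2^2 · 3 · 13.
An element g generates (Z/157Z)^× iff g^(156/q) ≢ 1 (mod 157) for each prime q ∈ {2, 3, 13}.
96^78 ≡ 156 (mod 157)  [q = 2: ≢ 1 ✓]
96^52 ≡ 12 (mod 157)  [q = 3: ≢ 1 ✓]
96^12 ≡ 75 (mod 157)  [q = 13: ≢ 1 ✓]
None equal 1, so ord_157(96) = 156: 96 is a primitive root.

Yes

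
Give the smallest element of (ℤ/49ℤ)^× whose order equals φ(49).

3

φ(49) = φ(7^2) = 7·(7−1) = 42 = 2 · 3 · 7.
Test candidates g = 2, 3, … against the prime factors q ∈ {2, 3, 7} of φ(49): g is a generator iff g^(42/q) ≢ 1 for every such q.
g = 2: 2^21 ≡ 1 — hits 1, so not a primitive root.
g = 3: 3^21 ≡ 48; 3^14 ≡ 30; 3^6 ≡ 43 — none is 1, so 3 is a primitive root.
So 3 is the smallest generator of (Z/49Z)^×.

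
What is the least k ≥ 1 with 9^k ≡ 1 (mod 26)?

3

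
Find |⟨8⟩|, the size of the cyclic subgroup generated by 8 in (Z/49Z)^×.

7

The order of 8 must divide φ(49) = φ(7^2) = 7·(7−1) = 42 = 2 · 3 · 7.
Divisors of 42: 1, 2, 3, 6, 7, 14, 21, 42.
Check 8^d mod 49 for each divisor in increasing order:
8^1 ≡ 8 (mod 49)
8^2 ≡ 15 (mod 49)
8^3 ≡ 22 (mod 49)
8^6 ≡ 43 (mod 49)
8^7 ≡ 1 (mod 49) ✓
Therefore the multiplicative order of 8 modulo 49 is 7.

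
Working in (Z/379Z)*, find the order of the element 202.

ord(202) | φ(379) = 379 − 1 = 378 = 2 · 3^3 · 7.
Divisors of 378: 1, 2, 3, 6, 7, 9, 14, 18, 21, 27, 42, 54, 63, 126, 189, 378.
Evaluate successive powers at the divisors of 378:
202^1 ≡ 202
202^2 ≡ 251
202^3 ≡ 295
202^6 ≡ 234
202^7 ≡ 272
202^9 ≡ 52
202^14 ≡ 79
202^18 ≡ 51
202^21 ≡ 264
202^27 ≡ 378
202^42 ≡ 339
202^54 ≡ 1
So ord_379(202) = 54.

54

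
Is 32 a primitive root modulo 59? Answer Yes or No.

Yes

φ(59) = 59 − 1 = 58 = 2 · 29.
Test 32^(58/q) mod 59 for each prime factor q of 58:
32^29 ≡ 58 (mod 59)  [q = 2: ≢ 1 ✓]
32^2 ≡ 21 (mod 59)  [q = 29: ≢ 1 ✓]
None equal 1, so ord_59(32) = 58: 32 is a primitive root.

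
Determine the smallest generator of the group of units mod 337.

φ(337) = 337 − 1 = 336 = 2^4 · 3 · 7.
g is a primitive root iff g^(336/q) ≢ 1 (mod 337) for each prime q ∈ {2, 3, 7}.
g = 2: 2^168 ≡ 1 — hits 1, so not a primitive root.
g = 3: 3^168 ≡ 1 — hits 1, so not a primitive root.
g = 4: 4^168 ≡ 1 — hits 1, so not a primitive root.
g = 5: 5^168 ≡ 336; 5^112 ≡ 1 — hits 1, so not a primitive root.
g = 6: 6^168 ≡ 1 — hits 1, so not a primitive root.
g = 7: 7^168 ≡ 1 — hits 1, so not a primitive root.
g = 8: 8^168 ≡ 1 — hits 1, so not a primitive root.
g = 9: 9^168 ≡ 1 — hits 1, so not a primitive root.
g = 10: 10^168 ≡ 336; 10^112 ≡ 128; 10^48 ≡ 175 — none is 1, so 10 is a primitive root.
So 10 is the smallest generator of (Z/337Z)^×.

10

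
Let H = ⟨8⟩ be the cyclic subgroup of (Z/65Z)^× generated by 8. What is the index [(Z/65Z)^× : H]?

12

By Lagrange's theorem, ord_65(8) divides φ(65) = φ(5·13) = (5−1)·(13−1) = 4·12 = 48 = 2^4 · 3.
Divisors of 48: 1, 2, 3, 4, 6, 8, 12, 16, 24, 48.
Compute 8^d (mod 65) for the divisors d until we hit 1:
8^1 ≡ 8
8^2 ≡ 64
8^3 ≡ 57
8^4 ≡ 1
So ord_65(8) = 4, hence |⟨8⟩| = 4.
[(Z/65Z)^× : ⟨8⟩] = 48/4 = 12.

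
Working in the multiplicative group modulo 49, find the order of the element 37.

ord(37) | φ(49) = φ(7^2) = 7·(7−1) = 42 = 2 · 3 · 7.
Divisors of 42: 1, 2, 3, 6, 7, 14, 21, 42.
Check 37^d mod 49 for each divisor in increasing order:
37^1 ≡ 37 (mod 49)
37^2 ≡ 46 (mod 49)
37^3 ≡ 36 (mod 49)
37^6 ≡ 22 (mod 49)
37^7 ≡ 30 (mod 49)
37^14 ≡ 18 (mod 49)
37^21 ≡ 1 (mod 49) ✓
Hence ord(37) = 21.

21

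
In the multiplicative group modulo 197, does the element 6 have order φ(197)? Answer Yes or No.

No

φ(197) = 197 − 1 = 196 = 2^2 · 7^2.
An element g generates (Z/197Z)^× iff g^(196/q) ≢ 1 (mod 197) for each prime q ∈ {2, 7}.
6^98 ≡ 1 (mod 197)  [q = 2: ≡ 1 ✗]
6^28 ≡ 1 (mod 197)  [q = 7: ≡ 1 ✗]
Since 6^98 ≡ 1, the order of 6 divides 98 < 196, so 6 is not a primitive root.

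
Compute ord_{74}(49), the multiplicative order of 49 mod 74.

9

Since 49 ∈ (Z/74Z)^×, its order divides φ(74) = φ(2)·φ(37) = 1·36 = 36 = 2^2 · 3^2.
Divisors of 36: 1, 2, 3, 4, 6, 9, 12, 18, 36.
Compute 49^d (mod 74) for the divisors d until we hit 1:
49^1 ≡ 49 (mod 74)
49^2 ≡ 33 (mod 74)
49^3 ≡ 63 (mod 74)
49^4 ≡ 53 (mod 74)
49^6 ≡ 47 (mod 74)
49^9 ≡ 1 (mod 74) ✓
Therefore the multiplicative order of 49 modulo 74 is 9.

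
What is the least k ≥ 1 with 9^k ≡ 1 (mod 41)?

Since 9 ∈ (Z/41Z)^×, its order divides φ(41) = 41 − 1 = 40 = 2^3 · 5.
Divisors of 40: 1, 2, 4, 5, 8, 10, 20, 40.
Compute 9^d (mod 41) for the divisors d until we hit 1:
9^1 ≡ 9 (mod 41)
9^2 ≡ 40 (mod 41)
9^4 ≡ 1 (mod 41) ✓
Hence ord(9) = 4.

4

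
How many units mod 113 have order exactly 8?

4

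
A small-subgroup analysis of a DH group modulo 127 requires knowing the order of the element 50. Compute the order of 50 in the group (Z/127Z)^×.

By Lagrange's theorem, ord_127(50) divides φ(127) = 127 − 1 = 126 = 2 · 3^2 · 7.
Divisors of 126: 1, 2, 3, 6, 7, 9, 14, 18, 21, 42, 63, 126.
Evaluate successive powers at the divisors of 126:
50^1 ≡ 50 (mod 127)
50^2 ≡ 87 (mod 127)
50^3 ≡ 32 (mod 127)
50^6 ≡ 8 (mod 127)
50^7 ≡ 19 (mod 127)
50^9 ≡ 2 (mod 127)
50^14 ≡ 107 (mod 127)
50^18 ≡ 4 (mod 127)
50^21 ≡ 1 (mod 127) ✓
Therefore the multiplicative order of 50 modulo 127 is 21.

21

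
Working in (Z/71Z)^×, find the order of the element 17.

10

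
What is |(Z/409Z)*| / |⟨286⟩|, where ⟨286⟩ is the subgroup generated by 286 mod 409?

8

The order of 286 must divide φ(409) = 409 − 1 = 408 = 2^3 · 3 · 17.
Divisors of 408: 1, 2, 3, 4, 6, 8, 12, 17, 24, 34, 51, 68, 102, 136, 204, 408.
Compute 286^d (mod 409) for the divisors d until we hit 1:
286^1 ≡ 286 (mod 409)
286^2 ≡ 405 (mod 409)
286^3 ≡ 83 (mod 409)
286^4 ≡ 16 (mod 409)
286^6 ≡ 345 (mod 409)
286^8 ≡ 256 (mod 409)
286^12 ≡ 6 (mod 409)
286^17 ≡ 53 (mod 409)
286^24 ≡ 36 (mod 409)
286^34 ≡ 355 (mod 409)
286^51 ≡ 1 (mod 409) ✓
The order of 286 is 51, so the subgroup it generates has 51 elements.
[(Z/409Z)^× : ⟨286⟩] = 408/51 = 8.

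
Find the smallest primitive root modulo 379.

φ(379) = 379 − 1 = 378 = 2 · 3^3 · 7.
g is a primitive root iff g^(378/q) ≢ 1 (mod 379) for each prime q ∈ {2, 3, 7}.
g = 2: 2^189 ≡ 378; 2^126 ≡ 327; 2^54 ≡ 125 — none is 1, so 2 is a primitive root.
The smallest primitive root modulo 379 is 2.

2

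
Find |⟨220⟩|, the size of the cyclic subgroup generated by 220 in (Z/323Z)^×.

Since 220 ∈ (Z/323Z)^×, its order divides φ(323) = φ(17·19) = (17−1)·(19−1) = 16·18 = 288 = 2^5 · 3^2.
Divisors of 288: 1, 2, 3, 4, 6, 8, 9, 12, 16, 18, 24, 32, 36, 48, 72, 96, 144, 288.
Compute 220^d (mod 323) for the divisors d until we hit 1:
220^1 ≡ 220 (mod 323)
220^2 ≡ 273 (mod 323)
220^3 ≡ 305 (mod 323)
220^4 ≡ 239 (mod 323)
220^6 ≡ 1 (mod 323) ✓
The smallest such exponent is 6, so the order of 220 is 6.

6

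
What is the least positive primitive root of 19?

2

φ(19) = 19 − 1 = 18 = 2 · 3^2.
Test candidates g = 2, 3, … against the prime factors q ∈ {2, 3} of φ(19): g is a generator iff g^(18/q) ≢ 1 for every such q.
g = 2: 2^9 ≡ 18; 2^6 ≡ 7 — none is 1, so 2 is a primitive root.
The smallest primitive root modulo 19 is 2.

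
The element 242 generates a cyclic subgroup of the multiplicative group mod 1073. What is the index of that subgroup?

4

ord(242) | φ(1073) = φ(29·37) = (29−1)·(37−1) = 28·36 = 1008 = 2^4 · 3^2 · 7.
Divisors of 1008: 1, 2, 3, 4, 6, 7, 8, 9, 12, 14, 16, 18, 21, 24, 28, 36, 42, 48, 56, 63, 72, 84, 112, 126, 144, 168, 252, 336, 504, 1008.
Test each divisor d:
242^1 ≡ 242 (mod 1073)
242^2 ≡ 622 (mod 1073)
242^3 ≡ 304 (mod 1073)
242^4 ≡ 604 (mod 1073)
242^6 ≡ 138 (mod 1073)
242^7 ≡ 133 (mod 1073)
242^8 ≡ 1069 (mod 1073)
242^9 ≡ 105 (mod 1073)
242^12 ≡ 803 (mod 1073)
242^14 ≡ 521 (mod 1073)
242^16 ≡ 16 (mod 1073)
242^18 ≡ 295 (mod 1073)
242^21 ≡ 621 (mod 1073)
242^24 ≡ 1009 (mod 1073)
242^28 ≡ 1045 (mod 1073)
242^36 ≡ 112 (mod 1073)
242^42 ≡ 434 (mod 1073)
242^48 ≡ 877 (mod 1073)
242^56 ≡ 784 (mod 1073)
242^63 ≡ 191 (mod 1073)
242^72 ≡ 741 (mod 1073)
242^84 ≡ 581 (mod 1073)
242^112 ≡ 900 (mod 1073)
242^126 ≡ 1072 (mod 1073)
242^144 ≡ 778 (mod 1073)
242^168 ≡ 639 (mod 1073)
242^252 ≡ 1 (mod 1073) ✓
The order of 242 is 252, so the subgroup it generates has 252 elements.
The index is φ(1073) / ord(242) = 1008 / 252 = 4.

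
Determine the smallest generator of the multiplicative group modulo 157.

5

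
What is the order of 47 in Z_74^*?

ord(47) | φ(74) = φ(2)·φ(37) = 1·36 = 36 = 2^2 · 3^2.
Divisors of 36: 1, 2, 3, 4, 6, 9, 12, 18, 36.
Evaluate successive powers at the divisors of 36:
47^1 ≡ 47 (mod 74)
47^2 ≡ 63 (mod 74)
47^3 ≡ 1 (mod 74) ✓
The smallest such exponent is 3, so the order of 47 is 3.

3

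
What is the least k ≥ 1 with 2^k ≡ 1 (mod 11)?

10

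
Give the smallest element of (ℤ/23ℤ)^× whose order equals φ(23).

φ(23) = 23 − 1 = 22 = 2 · 11.
Test candidates g = 2, 3, … against the prime factors q ∈ {2, 11} of φ(23): g is a generator iff g^(22/q) ≢ 1 for every such q.
g = 2: 2^11 ≡ 1 — hits 1, so not a primitive root.
g = 3: 3^11 ≡ 1 — hits 1, so not a primitive root.
g = 4: 4^11 ≡ 1 — hits 1, so not a primitive root.
g = 5: 5^11 ≡ 22; 5^2 ≡ 2 — none is 1, so 5 is a primitive root.
So 5 is the smallest generator of (Z/23Z)^×.

5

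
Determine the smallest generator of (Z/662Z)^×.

3

φ(662) = φ(2)·φ(331) = 1·330 = 330 = 2 · 3 · 5 · 11.
g is a primitive root iff g^(330/q) ≢ 1 (mod 662) for each prime q ∈ {2, 3, 5, 11}.
g = 2: gcd(2, 662) = 2 > 1, not a unit — skip.
g = 3: 3^165 ≡ 661; 3^110 ≡ 299; 3^66 ≡ 395; 3^30 ≡ 601 — none is 1, so 3 is a primitive root.
The smallest primitive root modulo 662 is 3.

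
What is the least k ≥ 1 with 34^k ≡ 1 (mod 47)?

23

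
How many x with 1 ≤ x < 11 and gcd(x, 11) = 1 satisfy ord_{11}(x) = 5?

φ(11) = 11 − 1 = 10 = 2 · 5.
Since (Z/11Z)^× is cyclic of order 10, the number of elements of order d is φ(d) when d | 10 and 0 otherwise.
5 | 10, and φ(5) = 5 − 1 = 4.

4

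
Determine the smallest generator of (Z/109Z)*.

6

φ(109) = 109 − 1 = 108 = 2^2 · 3^3.
Test candidates g = 2, 3, … against the prime factors q ∈ {2, 3} of φ(109): g is a generator iff g^(108/q) ≢ 1 for every such q.
g = 2: 2^54 ≡ 108; 2^36 ≡ 1 — hits 1, so not a primitive root.
g = 3: 3^54 ≡ 1 — hits 1, so not a primitive root.
g = 4: 4^54 ≡ 1 — hits 1, so not a primitive root.
g = 5: 5^54 ≡ 1 — hits 1, so not a primitive root.
g = 6: 6^54 ≡ 108; 6^36 ≡ 63 — none is 1, so 6 is a primitive root.
So 6 is the smallest generator of (Z/109Z)^×.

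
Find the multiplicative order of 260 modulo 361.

342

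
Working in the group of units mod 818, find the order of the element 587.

Since 587 ∈ (Z/818Z)^×, its order divides φ(818) = φ(2)·φ(409) = 1·408 = 408 = 2^3 · 3 · 17.
Divisors of 408: 1, 2, 3, 4, 6, 8, 12, 17, 24, 34, 51, 68, 102, 136, 204, 408.
Test each divisor d:
587^1 ≡ 587 (mod 818)
587^2 ≡ 191 (mod 818)
587^3 ≡ 51 (mod 818)
587^4 ≡ 489 (mod 818)
587^6 ≡ 147 (mod 818)
587^8 ≡ 265 (mod 818)
587^12 ≡ 341 (mod 818)
587^17 ≡ 601 (mod 818)
587^24 ≡ 125 (mod 818)
587^34 ≡ 463 (mod 818)
587^51 ≡ 143 (mod 818)
587^68 ≡ 53 (mod 818)
587^102 ≡ 817 (mod 818)
587^136 ≡ 355 (mod 818)
587^204 ≡ 1 (mod 818) ✓
So ord_818(587) = 204.

204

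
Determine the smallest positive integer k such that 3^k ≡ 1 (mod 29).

Since 3 ∈ (Z/29Z)^×, its order divides φ(29) = 29 − 1 = 28 = 2^2 · 7.
Divisors of 28: 1, 2, 4, 7, 14, 28.
Compute 3^d (mod 29) for the divisors d until we hit 1:
3^1 ≡ 3 (mod 29)
3^2 ≡ 9 (mod 29)
3^4 ≡ 23 (mod 29)
3^7 ≡ 12 (mod 29)
3^14 ≡ 28 (mod 29)
3^28 ≡ 1 (mod 29) ✓
So ord_29(3) = 28.

28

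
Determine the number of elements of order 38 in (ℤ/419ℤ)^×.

φ(419) = 419 − 1 = 418 = 2 · 11 · 19.
(Z/419Z)^× is cyclic (|G| = 418); a cyclic group of order m has exactly φ(d) elements of each order d | m, and none otherwise.
38 = 2 · 19 divides 418, and φ(38) = 18.

18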